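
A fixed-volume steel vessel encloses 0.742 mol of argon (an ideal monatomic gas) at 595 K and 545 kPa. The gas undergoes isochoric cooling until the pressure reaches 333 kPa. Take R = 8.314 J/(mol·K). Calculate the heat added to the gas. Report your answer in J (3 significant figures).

Q ≈ -2140 J

Constant volume ⇒ W = 0, so Q = ΔU = nCᵥΔT with Cᵥ = 3R/2 = 12.47 J/(mol·K).
At constant V, T₂/T₁ = P₂/P₁ ⇒ ΔT = T₁(P₂/P₁ − 1) = 595·(333/545 − 1) = -231.4 K.
ΔU = (0.742)(12.47)(-231.4) = -2142 J.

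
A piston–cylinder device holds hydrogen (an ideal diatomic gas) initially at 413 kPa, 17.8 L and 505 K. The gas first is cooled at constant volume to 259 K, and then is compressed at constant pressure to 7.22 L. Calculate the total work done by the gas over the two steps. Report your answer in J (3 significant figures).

W_total ≈ -2240 J

Step 1 (isochoric): W = 0 (constant volume).
After step 1: P = 211.8 kPa (V unchanged).
Step 2 (isobaric): W = PΔV = (211.8 kPa)(7.22 − 17.8 L) = -2241 J.
W_total = 0 − 2241 = -2241 J.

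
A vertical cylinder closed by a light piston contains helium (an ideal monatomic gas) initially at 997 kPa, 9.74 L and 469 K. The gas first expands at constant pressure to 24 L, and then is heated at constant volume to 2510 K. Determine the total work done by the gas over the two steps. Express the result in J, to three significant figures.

Step 1 (isobaric): W = PΔV = (997 kPa)(24 − 9.74 L) = 14217 J.
Step 2 (isochoric): W = 0 (constant volume).
W_total = 14217 + 0 = 14217 J.

W_total ≈ 14200 J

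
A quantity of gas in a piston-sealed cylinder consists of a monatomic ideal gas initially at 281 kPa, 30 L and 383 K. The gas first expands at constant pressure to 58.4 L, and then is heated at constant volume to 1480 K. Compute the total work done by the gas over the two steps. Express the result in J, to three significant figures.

W_total ≈ 7980 J

Step 1 (isobaric): W = PΔV = (281 kPa)(58.4 − 30 L) = 7980 J.
Step 2 (isochoric): W = 0 (constant volume).
W_total = 7980 + 0 = 7980 J.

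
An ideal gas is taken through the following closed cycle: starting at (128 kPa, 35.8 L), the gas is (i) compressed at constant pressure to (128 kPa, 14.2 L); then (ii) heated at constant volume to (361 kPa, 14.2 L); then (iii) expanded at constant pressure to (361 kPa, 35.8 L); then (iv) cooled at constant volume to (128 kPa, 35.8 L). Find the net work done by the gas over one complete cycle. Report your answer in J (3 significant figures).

Constant-volume legs do no work.
W(i) = (128)(14.2 − 35.8) = -2765 J; W(iii) = (361)(35.8 − 14.2) = 7798 J.
W_net = -2765 + 7798 = 5033 J (the clockwise enclosed area).

W_net ≈ 5030 J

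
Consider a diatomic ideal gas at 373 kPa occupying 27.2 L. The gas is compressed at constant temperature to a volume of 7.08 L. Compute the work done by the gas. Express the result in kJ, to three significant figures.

W ≈ -13.7 kJ

Isothermal: W = nRT ln(V₂/V₁) = P₁V₁ ln(V₂/V₁).
P₁V₁ = (373 kPa)(27.2 L) = 10146 J.
W = 10146 × ln(7.08/27.2) = 10146 × -1.346
W_by_gas = -13655 J.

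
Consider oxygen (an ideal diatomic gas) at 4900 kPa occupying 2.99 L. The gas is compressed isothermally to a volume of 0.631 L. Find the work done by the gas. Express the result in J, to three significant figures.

W ≈ -22800 J

Isothermal: W = nRT ln(V₂/V₁) = P₁V₁ ln(V₂/V₁).
P₁V₁ = (4900 kPa)(2.99 L) = 14651 J.
W = 14651 × ln(0.631/2.99) = 14651 × -1.556
W_by_gas = -22793 J.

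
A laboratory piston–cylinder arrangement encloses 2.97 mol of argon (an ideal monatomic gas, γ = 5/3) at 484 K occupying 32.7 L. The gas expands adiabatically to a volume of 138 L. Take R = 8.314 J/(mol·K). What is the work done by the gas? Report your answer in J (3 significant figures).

W ≈ 11100 J

Adiabatic: TV^(γ−1) = const with γ = 5/3.
T₂ = T₁ (V₁/V₂)^(γ−1) = 484 × (32.7/138)^0.667 = 484 × 0.3829 = 185.3 K.
W_by = nCᵥ(T₁ − T₂) = (2.97)(12.47)(484 − 185.3) = 11062 J.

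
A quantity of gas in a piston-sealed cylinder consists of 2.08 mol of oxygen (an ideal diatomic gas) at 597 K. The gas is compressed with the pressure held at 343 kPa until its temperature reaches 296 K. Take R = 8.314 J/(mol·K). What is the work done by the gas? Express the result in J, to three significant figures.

Isobaric: W = P ΔV = nR ΔT.
W = (2.08)(8.314)(296 − 597) = -5205 J.

W ≈ -5210 J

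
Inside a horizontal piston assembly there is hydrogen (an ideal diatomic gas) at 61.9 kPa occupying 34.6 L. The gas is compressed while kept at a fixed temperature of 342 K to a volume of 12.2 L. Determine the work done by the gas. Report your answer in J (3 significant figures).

W ≈ -2230 J

Isothermal: W = nRT ln(V₂/V₁) = P₁V₁ ln(V₂/V₁).
P₁V₁ = (61.9 kPa)(34.6 L) = 2142 J.
W = 2142 × ln(12.2/34.6) = 2142 × -1.042
W_by_gas = -2233 J.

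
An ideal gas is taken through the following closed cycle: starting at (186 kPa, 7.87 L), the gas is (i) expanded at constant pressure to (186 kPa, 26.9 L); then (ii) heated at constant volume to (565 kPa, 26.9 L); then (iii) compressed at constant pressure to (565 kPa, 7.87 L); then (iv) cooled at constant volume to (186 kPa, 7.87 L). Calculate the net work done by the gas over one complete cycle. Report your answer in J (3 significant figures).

Constant-volume legs do no work.
W(i) = (186)(26.9 − 7.87) = 3540 J; W(iii) = (565)(7.87 − 26.9) = -10752 J.
W_net = 3540 − 10752 = -7212 J (the counter-clockwise enclosed area).

W_net ≈ -7210 J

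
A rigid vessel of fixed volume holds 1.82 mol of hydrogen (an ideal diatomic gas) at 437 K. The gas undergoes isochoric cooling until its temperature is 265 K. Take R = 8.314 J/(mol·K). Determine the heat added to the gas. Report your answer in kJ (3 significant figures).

Constant volume ⇒ W = 0, so Q = ΔU = nCᵥΔT with Cᵥ = 5R/2 = 20.79 J/(mol·K).
ΔU = (1.82)(20.79)(265 − 437) = -6507 J.

Q ≈ -6.51 kJ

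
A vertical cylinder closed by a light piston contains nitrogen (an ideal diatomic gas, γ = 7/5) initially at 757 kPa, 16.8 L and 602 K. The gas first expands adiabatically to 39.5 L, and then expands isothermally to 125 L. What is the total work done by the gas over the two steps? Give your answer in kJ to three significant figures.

Step 1 (adiabatic): W = (P₁V₁ − P₂V₂)/(γ−1) = (12718 − 9034)/0.4 = 9208 J.
After step 1: P = 228.7 kPa, V = 39.5 L, T = 427.6 K.
Step 2 (isothermal): W = P₁V₁ ln(V₂/V₁) = (9034) ln(125/39.5) = 10408 J.
W_total = 9208 + 10408 = 19616 J.

W_total ≈ 19.6 kJ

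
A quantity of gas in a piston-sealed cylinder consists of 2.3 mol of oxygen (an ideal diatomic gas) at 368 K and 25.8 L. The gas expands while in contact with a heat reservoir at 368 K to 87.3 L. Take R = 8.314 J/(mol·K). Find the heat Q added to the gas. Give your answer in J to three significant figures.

Q ≈ 8580 J

Isothermal ⇒ ΔU = 0, so Q = W = nRT ln(V₂/V₁).
Q = (2.3)(8.314)(368) ln(87.3/25.8) = 7037 × 1.219 = 8578 J.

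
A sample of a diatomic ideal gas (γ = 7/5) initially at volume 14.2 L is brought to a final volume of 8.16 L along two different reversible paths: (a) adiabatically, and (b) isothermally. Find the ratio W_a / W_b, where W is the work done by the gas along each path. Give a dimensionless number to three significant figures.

Path (a) adiabatic: W = P₁V₁(1 − (V₁/V₂)^(γ−1))/(γ−1) → W_a/(P₁V₁) = -0.6202.
Path (b) isothermal: W = P₁V₁ ln(V₂/V₁) → W_b/(P₁V₁) = -0.554.
W_a / W_b = -0.6202 / -0.554 = 1.119.

W_a / W_b ≈ 1.12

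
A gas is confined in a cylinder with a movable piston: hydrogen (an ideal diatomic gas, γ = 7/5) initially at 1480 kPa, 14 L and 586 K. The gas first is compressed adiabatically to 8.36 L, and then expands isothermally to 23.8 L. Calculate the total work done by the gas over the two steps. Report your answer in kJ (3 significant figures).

W_total ≈ 14.8 kJ

Step 1 (adiabatic): W = (P₁V₁ − P₂V₂)/(γ−1) = (20720 − 25466)/0.4 = -11865 J.
After step 1: P = 3046 kPa, V = 8.36 L, T = 720.2 K.
Step 2 (isothermal): W = P₁V₁ ln(V₂/V₁) = (25466) ln(23.8/8.36) = 26643 J.
W_total = -11865 + 26643 = 14778 J.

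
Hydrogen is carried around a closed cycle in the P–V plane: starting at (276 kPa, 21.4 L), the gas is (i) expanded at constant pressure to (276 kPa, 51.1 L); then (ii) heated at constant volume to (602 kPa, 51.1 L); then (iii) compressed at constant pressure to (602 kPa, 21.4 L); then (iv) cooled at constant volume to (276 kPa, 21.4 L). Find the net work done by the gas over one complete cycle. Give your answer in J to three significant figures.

W_net ≈ -9680 J

Constant-volume legs do no work.
W(i) = (276)(51.1 − 21.4) = 8197 J; W(iii) = (602)(21.4 − 51.1) = -17879 J.
W_net = 8197 − 17879 = -9682 J (the counter-clockwise enclosed area).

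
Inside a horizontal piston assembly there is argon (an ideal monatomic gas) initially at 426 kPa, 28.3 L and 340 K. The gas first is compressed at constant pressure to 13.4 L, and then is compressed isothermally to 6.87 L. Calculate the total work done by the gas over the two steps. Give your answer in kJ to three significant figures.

Step 1 (isobaric): W = PΔV = (426 kPa)(13.4 − 28.3 L) = -6347 J.
After step 1: P = 426 kPa, V = 13.4 L, T = 161 K.
Step 2 (isothermal): W = P₁V₁ ln(V₂/V₁) = (5708) ln(6.87/13.4) = -3814 J.
W_total = -6347 − 3814 = -10161 J.

W_total ≈ -10.2 kJ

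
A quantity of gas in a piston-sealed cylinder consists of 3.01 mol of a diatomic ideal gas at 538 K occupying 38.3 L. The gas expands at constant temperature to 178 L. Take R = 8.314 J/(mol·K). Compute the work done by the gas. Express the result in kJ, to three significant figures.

W ≈ 20.7 kJ

Isothermal: W = nRT ln(V₂/V₁).
W = (3.01)(8.314)(538) × ln(178/38.3)
  = 13464 × 1.536
W_by_gas = 20684 J.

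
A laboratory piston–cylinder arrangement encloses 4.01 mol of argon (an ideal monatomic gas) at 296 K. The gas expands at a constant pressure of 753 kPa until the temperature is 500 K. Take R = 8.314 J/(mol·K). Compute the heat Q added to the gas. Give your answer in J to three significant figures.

Q ≈ 17000 J

Isobaric: W = nRΔT = (4.01)(8.314)(204) = 6801 J.
ΔU = nCᵥΔT with Cᵥ = 3R/2: ΔU = (4.01)(12.47)(204) = 10202 J.
Q = ΔU + W = 10202 + 6801 = 17003 J.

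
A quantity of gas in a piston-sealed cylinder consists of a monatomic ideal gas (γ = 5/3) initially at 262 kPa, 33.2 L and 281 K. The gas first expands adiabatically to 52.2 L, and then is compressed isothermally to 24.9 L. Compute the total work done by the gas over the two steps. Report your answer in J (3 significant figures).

W_total ≈ -1360 J

Step 1 (adiabatic): W = (P₁V₁ − P₂V₂)/(γ−1) = (8698 − 6433)/0.667 = 3398 J.
After step 1: P = 123.2 kPa, V = 52.2 L, T = 207.8 K.
Step 2 (isothermal): W = P₁V₁ ln(V₂/V₁) = (6433) ln(24.9/52.2) = -4762 J.
W_total = 3398 − 4762 = -1364 J.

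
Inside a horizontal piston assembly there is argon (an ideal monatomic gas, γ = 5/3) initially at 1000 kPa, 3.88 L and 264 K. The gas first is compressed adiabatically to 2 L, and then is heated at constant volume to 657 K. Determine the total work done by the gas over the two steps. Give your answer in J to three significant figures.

Step 1 (adiabatic): W = (P₁V₁ − P₂V₂)/(γ−1) = (3880 − 6035)/0.667 = -3233 J.
Step 2 (isochoric): W = 0 (constant volume).
W_total = -3233 + 0 = -3233 J.

W_total ≈ -3230 J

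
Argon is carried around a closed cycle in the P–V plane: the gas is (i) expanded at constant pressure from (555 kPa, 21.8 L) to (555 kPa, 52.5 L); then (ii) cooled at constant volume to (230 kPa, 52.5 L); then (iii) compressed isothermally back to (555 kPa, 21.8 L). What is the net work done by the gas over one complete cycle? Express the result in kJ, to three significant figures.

Leg (i): W = PΔV = (555)(52.5 − 21.8) = 17038 J.
Leg (ii): W = 0.
Leg (iii): W = PᵢVᵢ ln(V_f/Vᵢ) = (12075) ln(21.8/52.5) = -10613 J.
W_net = 17038 − 10613 = 6426 J.

W_net ≈ 6.43 kJ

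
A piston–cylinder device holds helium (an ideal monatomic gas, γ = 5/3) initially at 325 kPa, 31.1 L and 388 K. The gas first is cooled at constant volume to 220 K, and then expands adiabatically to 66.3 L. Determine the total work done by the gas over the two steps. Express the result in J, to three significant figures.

Step 1 (isochoric): W = 0 (constant volume).
After step 1: P = 184.3 kPa (V unchanged).
Step 2 (adiabatic): W = (P₁V₁ − P₂V₂)/(γ−1) = (5731 − 3460)/0.667 = 3407 J.
W_total = 0 + 3407 = 3407 J.

W_total ≈ 3410 J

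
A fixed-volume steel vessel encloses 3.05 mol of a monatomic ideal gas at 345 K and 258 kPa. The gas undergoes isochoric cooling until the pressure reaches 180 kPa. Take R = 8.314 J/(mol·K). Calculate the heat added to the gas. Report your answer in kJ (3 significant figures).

Q ≈ -3.97 kJ

Constant volume ⇒ W = 0, so Q = ΔU = nCᵥΔT with Cᵥ = 3R/2 = 12.47 J/(mol·K).
At constant V, T₂/T₁ = P₂/P₁ ⇒ ΔT = T₁(P₂/P₁ − 1) = 345·(180/258 − 1) = -104.3 K.
ΔU = (3.05)(12.47)(-104.3) = -3967 J.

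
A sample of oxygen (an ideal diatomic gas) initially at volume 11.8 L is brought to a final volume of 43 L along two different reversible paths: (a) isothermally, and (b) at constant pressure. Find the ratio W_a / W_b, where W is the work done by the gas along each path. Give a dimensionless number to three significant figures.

W_a / W_b ≈ 0.489

Path (a) isothermal: W = P₁V₁ ln(V₂/V₁) → W_a/(P₁V₁) = 1.293.
Path (b) isobaric: W = P₁(V₂ − V₁) → W_b/(P₁V₁) = 2.644.
W_a / W_b = 1.293 / 2.644 = 0.4891.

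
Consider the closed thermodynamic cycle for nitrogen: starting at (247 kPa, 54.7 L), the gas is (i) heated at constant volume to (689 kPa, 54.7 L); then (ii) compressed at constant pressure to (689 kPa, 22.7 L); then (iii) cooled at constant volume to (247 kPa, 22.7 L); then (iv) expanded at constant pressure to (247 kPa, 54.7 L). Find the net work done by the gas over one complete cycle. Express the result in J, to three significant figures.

W_net ≈ -14100 J

Constant-volume legs do no work.
W(ii) = (689)(22.7 − 54.7) = -22048 J; W(iv) = (247)(54.7 − 22.7) = 7904 J.
W_net = -22048 + 7904 = -14144 J (the counter-clockwise enclosed area).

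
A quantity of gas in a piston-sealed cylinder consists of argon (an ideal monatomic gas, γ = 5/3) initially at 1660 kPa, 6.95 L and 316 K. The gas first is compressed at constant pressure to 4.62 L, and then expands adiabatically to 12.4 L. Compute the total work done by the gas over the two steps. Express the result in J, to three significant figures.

Step 1 (isobaric): W = PΔV = (1660 kPa)(4.62 − 6.95 L) = -3868 J.
After step 1: P = 1660 kPa, V = 4.62 L, T = 210.1 K.
Step 2 (adiabatic): W = (P₁V₁ − P₂V₂)/(γ−1) = (7669 − 3971)/0.667 = 5547 J.
W_total = -3868 + 5547 = 1680 J.

W_total ≈ 1680 J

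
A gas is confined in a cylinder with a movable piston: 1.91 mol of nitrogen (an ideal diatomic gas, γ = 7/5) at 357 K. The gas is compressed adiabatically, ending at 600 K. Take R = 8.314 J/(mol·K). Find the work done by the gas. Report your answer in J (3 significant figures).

Adiabatic ⇒ Q = 0, so W_by = −ΔU = nCᵥ(T₁ − T₂).
Cᵥ = 5R/2 = 20.79 J/(mol·K).
W = (1.91)(20.79)(357 − 600) = -9647 J.

W ≈ -9650 J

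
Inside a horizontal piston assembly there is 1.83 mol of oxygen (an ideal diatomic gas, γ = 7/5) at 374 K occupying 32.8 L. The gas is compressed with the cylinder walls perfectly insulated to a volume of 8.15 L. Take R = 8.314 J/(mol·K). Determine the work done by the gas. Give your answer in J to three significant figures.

W ≈ -10600 J

Adiabatic: TV^(γ−1) = const with γ = 7/5.
T₂ = T₁ (V₁/V₂)^(γ−1) = 374 × (32.8/8.15)^0.4 = 374 × 1.745 = 652.8 K.
W_by = nCᵥ(T₁ − T₂) = (1.83)(20.79)(374 − 652.8) = -10603 J.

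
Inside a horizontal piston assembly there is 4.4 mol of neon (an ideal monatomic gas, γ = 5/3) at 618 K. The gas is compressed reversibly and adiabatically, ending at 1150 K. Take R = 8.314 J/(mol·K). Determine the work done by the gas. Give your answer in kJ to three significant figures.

W ≈ -29.2 kJ

Adiabatic ⇒ Q = 0, so W_by = −ΔU = nCᵥ(T₁ − T₂).
Cᵥ = 3R/2 = 12.47 J/(mol·K).
W = (4.4)(12.47)(618 − 1150) = -29192 J.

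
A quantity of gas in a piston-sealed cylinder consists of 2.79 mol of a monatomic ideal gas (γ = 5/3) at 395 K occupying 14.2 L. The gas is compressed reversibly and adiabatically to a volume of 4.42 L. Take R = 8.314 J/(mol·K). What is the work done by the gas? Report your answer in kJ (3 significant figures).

W ≈ -16.2 kJ

Adiabatic: TV^(γ−1) = const with γ = 5/3.
T₂ = T₁ (V₁/V₂)^(γ−1) = 395 × (14.2/4.42)^0.667 = 395 × 2.177 = 860 K.
W_by = nCᵥ(T₁ − T₂) = (2.79)(12.47)(395 − 860) = -16180 J.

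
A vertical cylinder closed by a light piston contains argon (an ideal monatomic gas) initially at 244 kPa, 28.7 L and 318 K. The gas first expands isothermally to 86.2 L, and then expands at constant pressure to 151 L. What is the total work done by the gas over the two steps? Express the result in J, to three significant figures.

Step 1 (isothermal): W = P₁V₁ ln(V₂/V₁) = (7003) ln(86.2/28.7) = 7701 J.
After step 1: P = 81.24 kPa, V = 86.2 L, T = 318 K.
Step 2 (isobaric): W = PΔV = (81.24 kPa)(151 − 86.2 L) = 5264 J.
W_total = 7701 + 5264 = 12966 J.

W_total ≈ 13000 J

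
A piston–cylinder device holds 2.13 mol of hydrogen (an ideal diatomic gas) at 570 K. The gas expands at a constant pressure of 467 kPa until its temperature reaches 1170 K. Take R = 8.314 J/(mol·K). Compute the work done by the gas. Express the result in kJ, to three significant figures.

Isobaric: W = P ΔV = nR ΔT.
W = (2.13)(8.314)(1170 − 570) = 10625 J.

W ≈ 10.6 kJ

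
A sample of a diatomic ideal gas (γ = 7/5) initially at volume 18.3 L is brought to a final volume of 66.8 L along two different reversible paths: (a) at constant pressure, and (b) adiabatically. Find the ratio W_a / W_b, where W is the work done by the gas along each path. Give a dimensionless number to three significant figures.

W_a / W_b ≈ 2.62

Path (a) isobaric: W = P₁(V₂ − V₁) → W_a/(P₁V₁) = 2.65.
Path (b) adiabatic: W = P₁V₁(1 − (V₁/V₂)^(γ−1))/(γ−1) → W_b/(P₁V₁) = 1.011.
W_a / W_b = 2.65 / 1.011 = 2.622.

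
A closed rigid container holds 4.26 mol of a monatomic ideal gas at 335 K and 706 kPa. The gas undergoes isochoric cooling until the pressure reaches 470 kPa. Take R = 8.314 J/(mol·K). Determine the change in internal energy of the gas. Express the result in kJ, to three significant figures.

ΔU ≈ -5.95 kJ

Constant volume ⇒ W = 0, so Q = ΔU = nCᵥΔT with Cᵥ = 3R/2 = 12.47 J/(mol·K).
At constant V, T₂/T₁ = P₂/P₁ ⇒ ΔT = T₁(P₂/P₁ − 1) = 335·(470/706 − 1) = -112 K.
ΔU = (4.26)(12.47)(-112) = -5949 J.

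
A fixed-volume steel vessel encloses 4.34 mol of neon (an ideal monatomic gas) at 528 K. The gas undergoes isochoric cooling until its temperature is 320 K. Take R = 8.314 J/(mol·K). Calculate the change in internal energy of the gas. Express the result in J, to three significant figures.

ΔU ≈ -11300 J

Constant volume ⇒ W = 0, so Q = ΔU = nCᵥΔT with Cᵥ = 3R/2 = 12.47 J/(mol·K).
ΔU = (4.34)(12.47)(320 − 528) = -11258 J.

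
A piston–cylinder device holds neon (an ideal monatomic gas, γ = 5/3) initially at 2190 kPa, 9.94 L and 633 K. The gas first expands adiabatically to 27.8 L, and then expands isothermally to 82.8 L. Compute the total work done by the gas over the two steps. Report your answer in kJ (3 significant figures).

W_total ≈ 28.2 kJ

Step 1 (adiabatic): W = (P₁V₁ − P₂V₂)/(γ−1) = (21769 − 10966)/0.667 = 16204 J.
After step 1: P = 394.5 kPa, V = 27.8 L, T = 318.9 K.
Step 2 (isothermal): W = P₁V₁ ln(V₂/V₁) = (10966) ln(82.8/27.8) = 11968 J.
W_total = 16204 + 11968 = 28172 J.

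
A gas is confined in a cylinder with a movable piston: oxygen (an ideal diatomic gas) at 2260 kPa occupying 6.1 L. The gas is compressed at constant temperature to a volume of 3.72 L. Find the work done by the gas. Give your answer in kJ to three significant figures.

Isothermal: W = nRT ln(V₂/V₁) = P₁V₁ ln(V₂/V₁).
P₁V₁ = (2260 kPa)(6.1 L) = 13786 J.
W = 13786 × ln(3.72/6.1) = 13786 × -0.4946
W_by_gas = -6818 J.

W ≈ -6.82 kJ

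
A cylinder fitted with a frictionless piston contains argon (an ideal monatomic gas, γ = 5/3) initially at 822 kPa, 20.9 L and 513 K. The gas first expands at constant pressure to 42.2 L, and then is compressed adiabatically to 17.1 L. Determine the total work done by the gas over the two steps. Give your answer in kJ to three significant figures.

W_total ≈ -25.5 kJ

Step 1 (isobaric): W = PΔV = (822 kPa)(42.2 − 20.9 L) = 17509 J.
After step 1: P = 822 kPa, V = 42.2 L, T = 1036 K.
Step 2 (adiabatic): W = (P₁V₁ − P₂V₂)/(γ−1) = (34688 − 63347)/0.667 = -42988 J.
W_total = 17509 − 42988 = -25480 J.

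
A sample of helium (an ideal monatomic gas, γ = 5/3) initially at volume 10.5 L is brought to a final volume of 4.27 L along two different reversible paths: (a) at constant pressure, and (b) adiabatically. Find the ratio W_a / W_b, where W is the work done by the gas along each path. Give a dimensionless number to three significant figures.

Path (a) isobaric: W = P₁(V₂ − V₁) → W_a/(P₁V₁) = -0.5933.
Path (b) adiabatic: W = P₁V₁(1 − (V₁/V₂)^(γ−1))/(γ−1) → W_b/(P₁V₁) = -1.233.
W_a / W_b = -0.5933 / -1.233 = 0.4813.

W_a / W_b ≈ 0.481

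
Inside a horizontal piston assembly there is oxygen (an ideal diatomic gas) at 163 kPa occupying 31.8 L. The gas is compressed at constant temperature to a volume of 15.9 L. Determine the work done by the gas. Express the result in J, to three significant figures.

W ≈ -3590 J

Isothermal: W = nRT ln(V₂/V₁) = P₁V₁ ln(V₂/V₁).
P₁V₁ = (163 kPa)(31.8 L) = 5183 J.
W = 5183 × ln(15.9/31.8) = 5183 × -0.6931
W_by_gas = -3593 J.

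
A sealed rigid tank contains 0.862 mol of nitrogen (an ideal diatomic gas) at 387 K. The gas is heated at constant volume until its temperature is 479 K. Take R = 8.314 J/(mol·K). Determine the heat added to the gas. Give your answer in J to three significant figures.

Q ≈ 1650 J

Constant volume ⇒ W = 0, so Q = ΔU = nCᵥΔT with Cᵥ = 5R/2 = 20.79 J/(mol·K).
ΔU = (0.862)(20.79)(479 − 387) = 1648 J.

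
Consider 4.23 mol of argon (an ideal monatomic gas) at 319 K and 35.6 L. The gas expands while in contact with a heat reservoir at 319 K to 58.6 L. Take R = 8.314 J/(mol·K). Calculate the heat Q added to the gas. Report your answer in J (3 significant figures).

Isothermal ⇒ ΔU = 0, so Q = W = nRT ln(V₂/V₁).
Q = (4.23)(8.314)(319) ln(58.6/35.6) = 11219 × 0.4984 = 5591 J.

Q ≈ 5590 J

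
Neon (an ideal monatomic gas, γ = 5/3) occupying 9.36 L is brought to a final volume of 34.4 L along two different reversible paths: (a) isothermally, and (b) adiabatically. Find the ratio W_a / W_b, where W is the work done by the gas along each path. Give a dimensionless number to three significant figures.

W_a / W_b ≈ 1.50

Path (a) isothermal: W = P₁V₁ ln(V₂/V₁) → W_a/(P₁V₁) = 1.302.
Path (b) adiabatic: W = P₁V₁(1 − (V₁/V₂)^(γ−1))/(γ−1) → W_b/(P₁V₁) = 0.8702.
W_a / W_b = 1.302 / 0.8702 = 1.496.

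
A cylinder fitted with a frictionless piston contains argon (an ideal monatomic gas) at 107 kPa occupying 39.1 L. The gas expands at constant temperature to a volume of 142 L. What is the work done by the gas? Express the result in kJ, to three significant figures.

W ≈ 5.40 kJ

Isothermal: W = nRT ln(V₂/V₁) = P₁V₁ ln(V₂/V₁).
P₁V₁ = (107 kPa)(39.1 L) = 4184 J.
W = 4184 × ln(142/39.1) = 4184 × 1.29
W_by_gas = 5396 J.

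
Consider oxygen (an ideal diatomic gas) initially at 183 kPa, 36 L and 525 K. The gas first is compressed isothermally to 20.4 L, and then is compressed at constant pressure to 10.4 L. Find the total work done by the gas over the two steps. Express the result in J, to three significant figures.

W_total ≈ -6970 J

Step 1 (isothermal): W = P₁V₁ ln(V₂/V₁) = (6588) ln(20.4/36) = -3742 J.
After step 1: P = 322.9 kPa, V = 20.4 L, T = 525 K.
Step 2 (isobaric): W = PΔV = (322.9 kPa)(10.4 − 20.4 L) = -3229 J.
W_total = -3742 − 3229 = -6971 J.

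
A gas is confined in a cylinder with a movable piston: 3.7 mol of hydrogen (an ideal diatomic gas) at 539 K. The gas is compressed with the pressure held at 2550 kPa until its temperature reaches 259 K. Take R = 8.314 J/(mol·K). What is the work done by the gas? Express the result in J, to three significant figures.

W ≈ -8610 J

Isobaric: W = P ΔV = nR ΔT.
W = (3.7)(8.314)(259 − 539) = -8613 J.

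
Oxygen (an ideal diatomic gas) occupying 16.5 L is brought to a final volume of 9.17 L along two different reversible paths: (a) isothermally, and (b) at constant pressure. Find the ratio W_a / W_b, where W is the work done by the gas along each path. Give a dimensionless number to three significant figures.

W_a / W_b ≈ 1.32

Path (a) isothermal: W = P₁V₁ ln(V₂/V₁) → W_a/(P₁V₁) = -0.5874.
Path (b) isobaric: W = P₁(V₂ − V₁) → W_b/(P₁V₁) = -0.4442.
W_a / W_b = -0.5874 / -0.4442 = 1.322.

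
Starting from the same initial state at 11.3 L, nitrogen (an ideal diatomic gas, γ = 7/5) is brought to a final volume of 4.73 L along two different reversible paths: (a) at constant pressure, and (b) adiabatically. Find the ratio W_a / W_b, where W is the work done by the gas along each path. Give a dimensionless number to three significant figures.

Path (a) isobaric: W = P₁(V₂ − V₁) → W_a/(P₁V₁) = -0.5814.
Path (b) adiabatic: W = P₁V₁(1 − (V₁/V₂)^(γ−1))/(γ−1) → W_b/(P₁V₁) = -1.042.
W_a / W_b = -0.5814 / -1.042 = 0.5581.

W_a / W_b ≈ 0.558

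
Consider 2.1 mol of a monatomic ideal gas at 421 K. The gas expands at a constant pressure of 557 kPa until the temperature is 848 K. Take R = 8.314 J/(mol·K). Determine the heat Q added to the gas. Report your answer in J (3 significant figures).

Q ≈ 18600 J

Isobaric: W = nRΔT = (2.1)(8.314)(427) = 7455 J.
ΔU = nCᵥΔT with Cᵥ = 3R/2: ΔU = (2.1)(12.47)(427) = 11183 J.
Q = ΔU + W = 11183 + 7455 = 18638 J.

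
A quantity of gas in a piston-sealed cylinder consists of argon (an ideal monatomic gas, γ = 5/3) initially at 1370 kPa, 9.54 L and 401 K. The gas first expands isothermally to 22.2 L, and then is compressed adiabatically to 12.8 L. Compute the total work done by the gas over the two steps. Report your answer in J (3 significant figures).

W_total ≈ 2340 J

Step 1 (isothermal): W = P₁V₁ ln(V₂/V₁) = (13070) ln(22.2/9.54) = 11039 J.
After step 1: P = 588.7 kPa, V = 22.2 L, T = 401 K.
Step 2 (adiabatic): W = (P₁V₁ − P₂V₂)/(γ−1) = (13070 − 18867)/0.667 = -8695 J.
W_total = 11039 − 8695 = 2343 J.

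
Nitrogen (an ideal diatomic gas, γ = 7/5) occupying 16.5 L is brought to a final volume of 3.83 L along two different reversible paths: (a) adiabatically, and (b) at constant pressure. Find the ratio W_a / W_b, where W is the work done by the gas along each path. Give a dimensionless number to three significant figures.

Path (a) adiabatic: W = P₁V₁(1 − (V₁/V₂)^(γ−1))/(γ−1) → W_a/(P₁V₁) = -1.984.
Path (b) isobaric: W = P₁(V₂ − V₁) → W_b/(P₁V₁) = -0.7679.
W_a / W_b = -1.984 / -0.7679 = 2.584.

W_a / W_b ≈ 2.58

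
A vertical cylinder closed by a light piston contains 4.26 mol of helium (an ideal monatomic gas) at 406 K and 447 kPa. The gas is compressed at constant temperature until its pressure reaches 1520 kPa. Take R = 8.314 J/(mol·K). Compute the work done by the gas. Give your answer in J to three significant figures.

Isothermal process: W = nRT ln(V₂/V₁) = nRT ln(P₁/P₂).
W = (4.26)(8.314)(406) × ln(447/1520)
  = 14380 × ln(0.2941) = 14380 × -1.224
W_by_gas = -17599 J.

W ≈ -17600 J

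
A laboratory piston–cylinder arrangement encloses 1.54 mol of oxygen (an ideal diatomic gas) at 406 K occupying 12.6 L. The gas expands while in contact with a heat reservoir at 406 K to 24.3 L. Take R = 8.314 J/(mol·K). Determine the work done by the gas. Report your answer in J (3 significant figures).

W ≈ 3410 J

Isothermal: W = nRT ln(V₂/V₁).
W = (1.54)(8.314)(406) × ln(24.3/12.6)
  = 5198 × 0.6568
W_by_gas = 3414 J.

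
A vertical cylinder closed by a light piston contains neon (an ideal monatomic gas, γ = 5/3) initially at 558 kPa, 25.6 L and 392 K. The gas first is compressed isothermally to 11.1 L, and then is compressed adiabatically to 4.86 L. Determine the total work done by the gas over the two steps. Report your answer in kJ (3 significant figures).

W_total ≈ -27.7 kJ

Step 1 (isothermal): W = P₁V₁ ln(V₂/V₁) = (14285) ln(11.1/25.6) = -11937 J.
After step 1: P = 1287 kPa, V = 11.1 L, T = 392 K.
Step 2 (adiabatic): W = (P₁V₁ − P₂V₂)/(γ−1) = (14285 − 24774)/0.667 = -15734 J.
W_total = -11937 − 15734 = -27671 J.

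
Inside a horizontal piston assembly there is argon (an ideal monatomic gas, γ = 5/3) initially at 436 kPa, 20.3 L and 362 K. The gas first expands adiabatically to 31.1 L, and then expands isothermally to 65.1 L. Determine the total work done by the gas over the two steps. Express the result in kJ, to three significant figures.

W_total ≈ 8.21 kJ

Step 1 (adiabatic): W = (P₁V₁ − P₂V₂)/(γ−1) = (8851 − 6660)/0.667 = 3286 J.
After step 1: P = 214.1 kPa, V = 31.1 L, T = 272.4 K.
Step 2 (isothermal): W = P₁V₁ ln(V₂/V₁) = (6660) ln(65.1/31.1) = 4920 J.
W_total = 3286 + 4920 = 8206 J.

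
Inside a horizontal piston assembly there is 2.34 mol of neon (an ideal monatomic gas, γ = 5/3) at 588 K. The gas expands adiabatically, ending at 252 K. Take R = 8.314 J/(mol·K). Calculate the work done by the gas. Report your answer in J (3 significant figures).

W ≈ 9810 J

Adiabatic ⇒ Q = 0, so W_by = −ΔU = nCᵥ(T₁ − T₂).
Cᵥ = 3R/2 = 12.47 J/(mol·K).
W = (2.34)(12.47)(588 − 252) = 9805 J.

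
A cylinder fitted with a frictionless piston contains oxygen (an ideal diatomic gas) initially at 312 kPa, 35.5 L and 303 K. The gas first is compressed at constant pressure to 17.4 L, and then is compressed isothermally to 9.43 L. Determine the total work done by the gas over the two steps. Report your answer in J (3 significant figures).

W_total ≈ -8970 J

Step 1 (isobaric): W = PΔV = (312 kPa)(17.4 − 35.5 L) = -5647 J.
After step 1: P = 312 kPa, V = 17.4 L, T = 148.5 K.
Step 2 (isothermal): W = P₁V₁ ln(V₂/V₁) = (5429) ln(9.43/17.4) = -3326 J.
W_total = -5647 − 3326 = -8973 J.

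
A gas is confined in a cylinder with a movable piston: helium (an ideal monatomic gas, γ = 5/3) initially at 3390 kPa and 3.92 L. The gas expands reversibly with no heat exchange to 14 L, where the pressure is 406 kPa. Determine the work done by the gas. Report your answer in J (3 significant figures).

Adiabatic: W = (P₁V₁ − P₂V₂)/(γ − 1) with γ = 5/3.
P₁V₁ = 13289 J, P₂V₂ = 5684 J.
W = (13289 − 5684) / 0.6667 = 11407 J.

W ≈ 11400 J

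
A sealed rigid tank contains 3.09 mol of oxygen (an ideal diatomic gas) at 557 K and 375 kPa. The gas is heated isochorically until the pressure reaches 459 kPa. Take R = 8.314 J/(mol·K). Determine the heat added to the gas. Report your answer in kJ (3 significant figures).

Q ≈ 8.01 kJ

Constant volume ⇒ W = 0, so Q = ΔU = nCᵥΔT with Cᵥ = 5R/2 = 20.79 J/(mol·K).
At constant V, T₂/T₁ = P₂/P₁ ⇒ ΔT = T₁(P₂/P₁ − 1) = 557·(459/375 − 1) = 124.8 K.
ΔU = (3.09)(20.79)(124.8) = 8013 J.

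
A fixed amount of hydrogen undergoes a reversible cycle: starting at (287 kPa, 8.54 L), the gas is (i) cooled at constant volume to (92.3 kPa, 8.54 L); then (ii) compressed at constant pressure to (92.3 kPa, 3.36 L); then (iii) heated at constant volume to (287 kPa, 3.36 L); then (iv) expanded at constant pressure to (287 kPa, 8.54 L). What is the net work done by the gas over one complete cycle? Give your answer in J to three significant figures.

W_net ≈ 1010 J

Constant-volume legs do no work.
W(ii) = (92.3)(3.36 − 8.54) = -478.1 J; W(iv) = (287)(8.54 − 3.36) = 1487 J.
W_net = -478.1 + 1487 = 1009 J (the clockwise enclosed area).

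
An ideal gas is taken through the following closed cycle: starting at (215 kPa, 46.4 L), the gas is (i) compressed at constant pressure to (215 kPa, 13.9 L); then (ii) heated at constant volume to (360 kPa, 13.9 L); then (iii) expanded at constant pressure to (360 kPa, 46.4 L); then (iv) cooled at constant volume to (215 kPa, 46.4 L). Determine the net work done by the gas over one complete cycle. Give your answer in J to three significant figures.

Constant-volume legs do no work.
W(i) = (215)(13.9 − 46.4) = -6988 J; W(iii) = (360)(46.4 − 13.9) = 11700 J.
W_net = -6988 + 11700 = 4712 J (the clockwise enclosed area).

W_net ≈ 4710 J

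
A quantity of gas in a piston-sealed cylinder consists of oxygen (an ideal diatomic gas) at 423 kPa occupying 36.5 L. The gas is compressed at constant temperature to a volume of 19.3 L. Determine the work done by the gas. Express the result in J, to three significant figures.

W ≈ -9840 J

Isothermal: W = nRT ln(V₂/V₁) = P₁V₁ ln(V₂/V₁).
P₁V₁ = (423 kPa)(36.5 L) = 15440 J.
W = 15440 × ln(19.3/36.5) = 15440 × -0.6372
W_by_gas = -9838 J.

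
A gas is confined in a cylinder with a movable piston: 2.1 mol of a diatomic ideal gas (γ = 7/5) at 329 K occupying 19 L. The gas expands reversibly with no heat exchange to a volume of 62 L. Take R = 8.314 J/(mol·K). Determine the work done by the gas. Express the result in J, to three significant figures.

W ≈ 5410 J

Adiabatic: TV^(γ−1) = const with γ = 7/5.
T₂ = T₁ (V₁/V₂)^(γ−1) = 329 × (19/62)^0.4 = 329 × 0.6231 = 205 K.
W_by = nCᵥ(T₁ − T₂) = (2.1)(20.79)(329 − 205) = 5413 J.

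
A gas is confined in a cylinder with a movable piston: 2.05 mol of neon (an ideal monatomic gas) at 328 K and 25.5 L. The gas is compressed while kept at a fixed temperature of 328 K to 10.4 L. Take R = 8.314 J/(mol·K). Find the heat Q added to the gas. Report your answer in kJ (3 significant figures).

Isothermal ⇒ ΔU = 0, so Q = W = nRT ln(V₂/V₁).
Q = (2.05)(8.314)(328) ln(10.4/25.5) = 5590 × -0.8969 = -5014 J.

Q ≈ -5.01 kJ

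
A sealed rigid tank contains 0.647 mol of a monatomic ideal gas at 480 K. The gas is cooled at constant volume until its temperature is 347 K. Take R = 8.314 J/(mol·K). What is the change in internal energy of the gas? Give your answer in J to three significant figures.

Constant volume ⇒ W = 0, so Q = ΔU = nCᵥΔT with Cᵥ = 3R/2 = 12.47 J/(mol·K).
ΔU = (0.647)(12.47)(347 − 480) = -1073 J.

ΔU ≈ -1070 J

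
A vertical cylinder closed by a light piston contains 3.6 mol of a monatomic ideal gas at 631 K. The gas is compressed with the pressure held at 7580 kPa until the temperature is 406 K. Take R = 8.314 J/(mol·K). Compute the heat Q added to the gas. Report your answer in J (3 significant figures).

Isobaric: W = nRΔT = (3.6)(8.314)(-225) = -6734 J.
ΔU = nCᵥΔT with Cᵥ = 3R/2: ΔU = (3.6)(12.47)(-225) = -10102 J.
Q = ΔU + W = -10102 − 6734 = -16836 J.

Q ≈ -16800 J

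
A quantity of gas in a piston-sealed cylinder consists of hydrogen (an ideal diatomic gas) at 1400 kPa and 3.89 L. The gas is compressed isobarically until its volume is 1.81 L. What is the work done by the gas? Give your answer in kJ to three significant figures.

Isobaric: W = P ΔV.
W = (1400 kPa)(1.81 − 3.89 L) = (1400)(-2.08) = -2912 J.

W ≈ -2.91 kJ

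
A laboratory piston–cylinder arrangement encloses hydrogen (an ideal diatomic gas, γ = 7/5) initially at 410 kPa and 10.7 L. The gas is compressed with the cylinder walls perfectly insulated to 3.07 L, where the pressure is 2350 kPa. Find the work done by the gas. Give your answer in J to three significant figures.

W ≈ -7070 J

Adiabatic: W = (P₁V₁ − P₂V₂)/(γ − 1) with γ = 7/5.
P₁V₁ = 4387 J, P₂V₂ = 7214 J.
W = (4387 − 7214) / 0.4 = -7069 J.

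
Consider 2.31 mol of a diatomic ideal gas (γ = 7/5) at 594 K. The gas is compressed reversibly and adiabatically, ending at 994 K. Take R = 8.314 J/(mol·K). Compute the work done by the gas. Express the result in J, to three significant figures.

Adiabatic ⇒ Q = 0, so W_by = −ΔU = nCᵥ(T₁ − T₂).
Cᵥ = 5R/2 = 20.79 J/(mol·K).
W = (2.31)(20.79)(594 − 994) = -19205 J.

W ≈ -19200 J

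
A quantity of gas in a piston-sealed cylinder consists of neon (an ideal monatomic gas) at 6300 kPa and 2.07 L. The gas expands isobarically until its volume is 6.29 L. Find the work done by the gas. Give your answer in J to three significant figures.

Isobaric: W = P ΔV.
W = (6300 kPa)(6.29 − 2.07 L) = (6300)(4.22) = 26586 J.

W ≈ 26600 J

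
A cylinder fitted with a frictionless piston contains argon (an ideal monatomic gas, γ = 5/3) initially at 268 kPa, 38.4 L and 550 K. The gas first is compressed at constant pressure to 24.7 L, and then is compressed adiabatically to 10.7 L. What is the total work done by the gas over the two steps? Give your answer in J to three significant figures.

W_total ≈ -11100 J

Step 1 (isobaric): W = PΔV = (268 kPa)(24.7 − 38.4 L) = -3672 J.
After step 1: P = 268 kPa, V = 24.7 L, T = 353.8 K.
Step 2 (adiabatic): W = (P₁V₁ − P₂V₂)/(γ−1) = (6620 − 11562)/0.667 = -7414 J.
W_total = -3672 − 7414 = -11086 J.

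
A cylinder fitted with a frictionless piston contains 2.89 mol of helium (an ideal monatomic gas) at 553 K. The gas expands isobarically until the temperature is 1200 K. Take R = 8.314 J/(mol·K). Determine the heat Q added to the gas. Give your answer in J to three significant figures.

Isobaric: W = nRΔT = (2.89)(8.314)(647) = 15546 J.
ΔU = nCᵥΔT with Cᵥ = 3R/2: ΔU = (2.89)(12.47)(647) = 23319 J.
Q = ΔU + W = 23319 + 15546 = 38864 J.

Q ≈ 38900 J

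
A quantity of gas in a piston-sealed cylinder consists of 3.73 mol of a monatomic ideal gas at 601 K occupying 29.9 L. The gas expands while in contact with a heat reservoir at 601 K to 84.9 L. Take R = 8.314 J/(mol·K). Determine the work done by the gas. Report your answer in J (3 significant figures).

W ≈ 19500 J

Isothermal: W = nRT ln(V₂/V₁).
W = (3.73)(8.314)(601) × ln(84.9/29.9)
  = 18638 × 1.044
W_by_gas = 19451 J.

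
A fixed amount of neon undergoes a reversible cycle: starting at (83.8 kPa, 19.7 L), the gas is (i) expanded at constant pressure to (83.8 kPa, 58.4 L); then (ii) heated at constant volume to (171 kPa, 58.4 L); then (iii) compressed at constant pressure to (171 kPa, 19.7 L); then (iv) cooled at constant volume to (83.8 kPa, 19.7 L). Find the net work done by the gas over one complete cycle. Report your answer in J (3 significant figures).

W_net ≈ -3370 J

Constant-volume legs do no work.
W(i) = (83.8)(58.4 − 19.7) = 3243 J; W(iii) = (171)(19.7 − 58.4) = -6618 J.
W_net = 3243 − 6618 = -3375 J (the counter-clockwise enclosed area).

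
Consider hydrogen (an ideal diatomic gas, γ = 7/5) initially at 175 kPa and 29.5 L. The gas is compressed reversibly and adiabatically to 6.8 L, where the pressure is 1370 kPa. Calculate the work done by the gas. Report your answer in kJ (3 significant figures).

Adiabatic: W = (P₁V₁ − P₂V₂)/(γ − 1) with γ = 7/5.
P₁V₁ = 5162 J, P₂V₂ = 9316 J.
W = (5162 − 9316) / 0.4 = -10384 J.

W ≈ -10.4 kJ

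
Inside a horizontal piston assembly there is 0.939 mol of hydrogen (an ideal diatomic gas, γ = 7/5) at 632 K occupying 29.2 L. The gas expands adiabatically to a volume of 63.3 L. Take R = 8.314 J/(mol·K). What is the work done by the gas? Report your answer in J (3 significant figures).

W ≈ 3280 J

Adiabatic: TV^(γ−1) = const with γ = 7/5.
T₂ = T₁ (V₁/V₂)^(γ−1) = 632 × (29.2/63.3)^0.4 = 632 × 0.7338 = 463.8 K.
W_by = nCᵥ(T₁ − T₂) = (0.939)(20.79)(632 − 463.8) = 3283 J.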